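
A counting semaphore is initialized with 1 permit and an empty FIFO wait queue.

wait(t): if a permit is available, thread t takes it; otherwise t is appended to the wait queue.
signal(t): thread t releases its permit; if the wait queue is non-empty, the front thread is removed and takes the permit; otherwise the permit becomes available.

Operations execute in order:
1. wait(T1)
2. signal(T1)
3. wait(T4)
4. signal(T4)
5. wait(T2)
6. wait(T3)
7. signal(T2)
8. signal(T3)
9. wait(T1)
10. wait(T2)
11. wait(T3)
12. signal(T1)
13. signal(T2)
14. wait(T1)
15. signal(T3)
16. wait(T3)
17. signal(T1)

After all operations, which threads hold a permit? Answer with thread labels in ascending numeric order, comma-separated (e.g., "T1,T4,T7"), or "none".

Step 1: wait(T1) -> count=0 queue=[] holders={T1}
Step 2: signal(T1) -> count=1 queue=[] holders={none}
Step 3: wait(T4) -> count=0 queue=[] holders={T4}
Step 4: signal(T4) -> count=1 queue=[] holders={none}
Step 5: wait(T2) -> count=0 queue=[] holders={T2}
Step 6: wait(T3) -> count=0 queue=[T3] holders={T2}
Step 7: signal(T2) -> count=0 queue=[] holders={T3}
Step 8: signal(T3) -> count=1 queue=[] holders={none}
Step 9: wait(T1) -> count=0 queue=[] holders={T1}
Step 10: wait(T2) -> count=0 queue=[T2] holders={T1}
Step 11: wait(T3) -> count=0 queue=[T2,T3] holders={T1}
Step 12: signal(T1) -> count=0 queue=[T3] holders={T2}
Step 13: signal(T2) -> count=0 queue=[] holders={T3}
Step 14: wait(T1) -> count=0 queue=[T1] holders={T3}
Step 15: signal(T3) -> count=0 queue=[] holders={T1}
Step 16: wait(T3) -> count=0 queue=[T3] holders={T1}
Step 17: signal(T1) -> count=0 queue=[] holders={T3}
Final holders: T3

Answer: T3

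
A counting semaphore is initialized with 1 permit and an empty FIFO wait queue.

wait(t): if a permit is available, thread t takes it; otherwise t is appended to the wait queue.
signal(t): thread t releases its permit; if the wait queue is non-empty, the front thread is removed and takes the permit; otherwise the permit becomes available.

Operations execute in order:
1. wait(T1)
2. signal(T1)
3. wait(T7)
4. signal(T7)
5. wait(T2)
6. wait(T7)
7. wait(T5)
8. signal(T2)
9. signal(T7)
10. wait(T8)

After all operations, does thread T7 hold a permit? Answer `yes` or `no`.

Answer: no

Derivation:
Step 1: wait(T1) -> count=0 queue=[] holders={T1}
Step 2: signal(T1) -> count=1 queue=[] holders={none}
Step 3: wait(T7) -> count=0 queue=[] holders={T7}
Step 4: signal(T7) -> count=1 queue=[] holders={none}
Step 5: wait(T2) -> count=0 queue=[] holders={T2}
Step 6: wait(T7) -> count=0 queue=[T7] holders={T2}
Step 7: wait(T5) -> count=0 queue=[T7,T5] holders={T2}
Step 8: signal(T2) -> count=0 queue=[T5] holders={T7}
Step 9: signal(T7) -> count=0 queue=[] holders={T5}
Step 10: wait(T8) -> count=0 queue=[T8] holders={T5}
Final holders: {T5} -> T7 not in holders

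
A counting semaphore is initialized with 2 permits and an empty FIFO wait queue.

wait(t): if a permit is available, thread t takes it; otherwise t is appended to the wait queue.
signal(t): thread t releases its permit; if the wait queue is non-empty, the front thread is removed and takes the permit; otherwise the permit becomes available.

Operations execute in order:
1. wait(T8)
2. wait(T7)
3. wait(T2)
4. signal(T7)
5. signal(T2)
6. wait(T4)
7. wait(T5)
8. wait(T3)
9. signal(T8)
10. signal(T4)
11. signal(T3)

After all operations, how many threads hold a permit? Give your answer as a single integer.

Answer: 1

Derivation:
Step 1: wait(T8) -> count=1 queue=[] holders={T8}
Step 2: wait(T7) -> count=0 queue=[] holders={T7,T8}
Step 3: wait(T2) -> count=0 queue=[T2] holders={T7,T8}
Step 4: signal(T7) -> count=0 queue=[] holders={T2,T8}
Step 5: signal(T2) -> count=1 queue=[] holders={T8}
Step 6: wait(T4) -> count=0 queue=[] holders={T4,T8}
Step 7: wait(T5) -> count=0 queue=[T5] holders={T4,T8}
Step 8: wait(T3) -> count=0 queue=[T5,T3] holders={T4,T8}
Step 9: signal(T8) -> count=0 queue=[T3] holders={T4,T5}
Step 10: signal(T4) -> count=0 queue=[] holders={T3,T5}
Step 11: signal(T3) -> count=1 queue=[] holders={T5}
Final holders: {T5} -> 1 thread(s)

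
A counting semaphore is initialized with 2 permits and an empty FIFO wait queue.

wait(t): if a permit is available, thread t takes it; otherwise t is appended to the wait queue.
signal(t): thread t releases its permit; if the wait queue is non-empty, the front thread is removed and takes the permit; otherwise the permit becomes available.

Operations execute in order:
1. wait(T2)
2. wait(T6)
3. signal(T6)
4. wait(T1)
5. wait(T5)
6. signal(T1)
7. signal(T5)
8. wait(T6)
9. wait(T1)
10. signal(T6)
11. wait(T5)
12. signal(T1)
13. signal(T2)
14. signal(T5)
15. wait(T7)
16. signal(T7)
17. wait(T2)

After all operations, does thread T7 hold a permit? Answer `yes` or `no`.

Step 1: wait(T2) -> count=1 queue=[] holders={T2}
Step 2: wait(T6) -> count=0 queue=[] holders={T2,T6}
Step 3: signal(T6) -> count=1 queue=[] holders={T2}
Step 4: wait(T1) -> count=0 queue=[] holders={T1,T2}
Step 5: wait(T5) -> count=0 queue=[T5] holders={T1,T2}
Step 6: signal(T1) -> count=0 queue=[] holders={T2,T5}
Step 7: signal(T5) -> count=1 queue=[] holders={T2}
Step 8: wait(T6) -> count=0 queue=[] holders={T2,T6}
Step 9: wait(T1) -> count=0 queue=[T1] holders={T2,T6}
Step 10: signal(T6) -> count=0 queue=[] holders={T1,T2}
Step 11: wait(T5) -> count=0 queue=[T5] holders={T1,T2}
Step 12: signal(T1) -> count=0 queue=[] holders={T2,T5}
Step 13: signal(T2) -> count=1 queue=[] holders={T5}
Step 14: signal(T5) -> count=2 queue=[] holders={none}
Step 15: wait(T7) -> count=1 queue=[] holders={T7}
Step 16: signal(T7) -> count=2 queue=[] holders={none}
Step 17: wait(T2) -> count=1 queue=[] holders={T2}
Final holders: {T2} -> T7 not in holders

Answer: no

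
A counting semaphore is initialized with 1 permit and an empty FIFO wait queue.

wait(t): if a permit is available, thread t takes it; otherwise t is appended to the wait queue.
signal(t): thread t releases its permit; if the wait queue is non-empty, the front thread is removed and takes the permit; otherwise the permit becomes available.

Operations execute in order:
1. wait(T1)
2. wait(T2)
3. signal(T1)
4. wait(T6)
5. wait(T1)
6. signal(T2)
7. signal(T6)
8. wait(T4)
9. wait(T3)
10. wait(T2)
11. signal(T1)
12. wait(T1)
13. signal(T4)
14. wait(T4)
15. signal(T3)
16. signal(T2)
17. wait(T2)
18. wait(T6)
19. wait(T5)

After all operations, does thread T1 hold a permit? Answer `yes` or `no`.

Answer: yes

Derivation:
Step 1: wait(T1) -> count=0 queue=[] holders={T1}
Step 2: wait(T2) -> count=0 queue=[T2] holders={T1}
Step 3: signal(T1) -> count=0 queue=[] holders={T2}
Step 4: wait(T6) -> count=0 queue=[T6] holders={T2}
Step 5: wait(T1) -> count=0 queue=[T6,T1] holders={T2}
Step 6: signal(T2) -> count=0 queue=[T1] holders={T6}
Step 7: signal(T6) -> count=0 queue=[] holders={T1}
Step 8: wait(T4) -> count=0 queue=[T4] holders={T1}
Step 9: wait(T3) -> count=0 queue=[T4,T3] holders={T1}
Step 10: wait(T2) -> count=0 queue=[T4,T3,T2] holders={T1}
Step 11: signal(T1) -> count=0 queue=[T3,T2] holders={T4}
Step 12: wait(T1) -> count=0 queue=[T3,T2,T1] holders={T4}
Step 13: signal(T4) -> count=0 queue=[T2,T1] holders={T3}
Step 14: wait(T4) -> count=0 queue=[T2,T1,T4] holders={T3}
Step 15: signal(T3) -> count=0 queue=[T1,T4] holders={T2}
Step 16: signal(T2) -> count=0 queue=[T4] holders={T1}
Step 17: wait(T2) -> count=0 queue=[T4,T2] holders={T1}
Step 18: wait(T6) -> count=0 queue=[T4,T2,T6] holders={T1}
Step 19: wait(T5) -> count=0 queue=[T4,T2,T6,T5] holders={T1}
Final holders: {T1} -> T1 in holders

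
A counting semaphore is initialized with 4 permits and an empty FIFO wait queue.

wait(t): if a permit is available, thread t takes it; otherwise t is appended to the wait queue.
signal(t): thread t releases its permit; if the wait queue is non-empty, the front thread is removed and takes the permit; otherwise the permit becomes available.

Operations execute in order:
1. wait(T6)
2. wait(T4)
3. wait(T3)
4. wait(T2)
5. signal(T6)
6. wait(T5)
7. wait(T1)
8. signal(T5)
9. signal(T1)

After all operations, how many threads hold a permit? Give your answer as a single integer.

Answer: 3

Derivation:
Step 1: wait(T6) -> count=3 queue=[] holders={T6}
Step 2: wait(T4) -> count=2 queue=[] holders={T4,T6}
Step 3: wait(T3) -> count=1 queue=[] holders={T3,T4,T6}
Step 4: wait(T2) -> count=0 queue=[] holders={T2,T3,T4,T6}
Step 5: signal(T6) -> count=1 queue=[] holders={T2,T3,T4}
Step 6: wait(T5) -> count=0 queue=[] holders={T2,T3,T4,T5}
Step 7: wait(T1) -> count=0 queue=[T1] holders={T2,T3,T4,T5}
Step 8: signal(T5) -> count=0 queue=[] holders={T1,T2,T3,T4}
Step 9: signal(T1) -> count=1 queue=[] holders={T2,T3,T4}
Final holders: {T2,T3,T4} -> 3 thread(s)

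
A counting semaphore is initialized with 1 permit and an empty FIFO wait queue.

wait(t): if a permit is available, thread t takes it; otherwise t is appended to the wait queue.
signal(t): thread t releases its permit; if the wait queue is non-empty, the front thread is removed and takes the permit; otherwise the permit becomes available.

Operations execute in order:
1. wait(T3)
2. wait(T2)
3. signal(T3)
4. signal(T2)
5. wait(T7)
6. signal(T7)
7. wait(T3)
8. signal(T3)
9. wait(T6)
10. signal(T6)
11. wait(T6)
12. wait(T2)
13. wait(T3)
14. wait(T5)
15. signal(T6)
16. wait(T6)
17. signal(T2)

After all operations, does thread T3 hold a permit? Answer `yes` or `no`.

Step 1: wait(T3) -> count=0 queue=[] holders={T3}
Step 2: wait(T2) -> count=0 queue=[T2] holders={T3}
Step 3: signal(T3) -> count=0 queue=[] holders={T2}
Step 4: signal(T2) -> count=1 queue=[] holders={none}
Step 5: wait(T7) -> count=0 queue=[] holders={T7}
Step 6: signal(T7) -> count=1 queue=[] holders={none}
Step 7: wait(T3) -> count=0 queue=[] holders={T3}
Step 8: signal(T3) -> count=1 queue=[] holders={none}
Step 9: wait(T6) -> count=0 queue=[] holders={T6}
Step 10: signal(T6) -> count=1 queue=[] holders={none}
Step 11: wait(T6) -> count=0 queue=[] holders={T6}
Step 12: wait(T2) -> count=0 queue=[T2] holders={T6}
Step 13: wait(T3) -> count=0 queue=[T2,T3] holders={T6}
Step 14: wait(T5) -> count=0 queue=[T2,T3,T5] holders={T6}
Step 15: signal(T6) -> count=0 queue=[T3,T5] holders={T2}
Step 16: wait(T6) -> count=0 queue=[T3,T5,T6] holders={T2}
Step 17: signal(T2) -> count=0 queue=[T5,T6] holders={T3}
Final holders: {T3} -> T3 in holders

Answer: yes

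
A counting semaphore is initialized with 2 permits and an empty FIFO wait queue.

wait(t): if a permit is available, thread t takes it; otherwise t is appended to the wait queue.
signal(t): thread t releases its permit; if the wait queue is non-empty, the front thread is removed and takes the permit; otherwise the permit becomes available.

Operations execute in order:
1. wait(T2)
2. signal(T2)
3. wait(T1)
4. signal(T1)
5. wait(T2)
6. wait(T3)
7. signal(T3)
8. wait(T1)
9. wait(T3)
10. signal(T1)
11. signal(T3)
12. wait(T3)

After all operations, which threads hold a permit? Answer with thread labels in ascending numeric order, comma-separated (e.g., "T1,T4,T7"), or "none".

Answer: T2,T3

Derivation:
Step 1: wait(T2) -> count=1 queue=[] holders={T2}
Step 2: signal(T2) -> count=2 queue=[] holders={none}
Step 3: wait(T1) -> count=1 queue=[] holders={T1}
Step 4: signal(T1) -> count=2 queue=[] holders={none}
Step 5: wait(T2) -> count=1 queue=[] holders={T2}
Step 6: wait(T3) -> count=0 queue=[] holders={T2,T3}
Step 7: signal(T3) -> count=1 queue=[] holders={T2}
Step 8: wait(T1) -> count=0 queue=[] holders={T1,T2}
Step 9: wait(T3) -> count=0 queue=[T3] holders={T1,T2}
Step 10: signal(T1) -> count=0 queue=[] holders={T2,T3}
Step 11: signal(T3) -> count=1 queue=[] holders={T2}
Step 12: wait(T3) -> count=0 queue=[] holders={T2,T3}
Final holders: T2,T3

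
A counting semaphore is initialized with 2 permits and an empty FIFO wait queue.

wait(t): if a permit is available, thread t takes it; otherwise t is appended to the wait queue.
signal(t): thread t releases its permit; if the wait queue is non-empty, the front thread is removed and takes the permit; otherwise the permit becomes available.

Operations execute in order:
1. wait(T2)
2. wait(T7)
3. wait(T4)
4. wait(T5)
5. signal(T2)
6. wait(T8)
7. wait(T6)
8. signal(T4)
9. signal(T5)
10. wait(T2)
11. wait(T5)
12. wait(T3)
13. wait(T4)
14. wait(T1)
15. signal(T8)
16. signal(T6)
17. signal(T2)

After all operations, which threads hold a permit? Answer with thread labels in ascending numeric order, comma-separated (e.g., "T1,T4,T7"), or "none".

Step 1: wait(T2) -> count=1 queue=[] holders={T2}
Step 2: wait(T7) -> count=0 queue=[] holders={T2,T7}
Step 3: wait(T4) -> count=0 queue=[T4] holders={T2,T7}
Step 4: wait(T5) -> count=0 queue=[T4,T5] holders={T2,T7}
Step 5: signal(T2) -> count=0 queue=[T5] holders={T4,T7}
Step 6: wait(T8) -> count=0 queue=[T5,T8] holders={T4,T7}
Step 7: wait(T6) -> count=0 queue=[T5,T8,T6] holders={T4,T7}
Step 8: signal(T4) -> count=0 queue=[T8,T6] holders={T5,T7}
Step 9: signal(T5) -> count=0 queue=[T6] holders={T7,T8}
Step 10: wait(T2) -> count=0 queue=[T6,T2] holders={T7,T8}
Step 11: wait(T5) -> count=0 queue=[T6,T2,T5] holders={T7,T8}
Step 12: wait(T3) -> count=0 queue=[T6,T2,T5,T3] holders={T7,T8}
Step 13: wait(T4) -> count=0 queue=[T6,T2,T5,T3,T4] holders={T7,T8}
Step 14: wait(T1) -> count=0 queue=[T6,T2,T5,T3,T4,T1] holders={T7,T8}
Step 15: signal(T8) -> count=0 queue=[T2,T5,T3,T4,T1] holders={T6,T7}
Step 16: signal(T6) -> count=0 queue=[T5,T3,T4,T1] holders={T2,T7}
Step 17: signal(T2) -> count=0 queue=[T3,T4,T1] holders={T5,T7}
Final holders: T5,T7

Answer: T5,T7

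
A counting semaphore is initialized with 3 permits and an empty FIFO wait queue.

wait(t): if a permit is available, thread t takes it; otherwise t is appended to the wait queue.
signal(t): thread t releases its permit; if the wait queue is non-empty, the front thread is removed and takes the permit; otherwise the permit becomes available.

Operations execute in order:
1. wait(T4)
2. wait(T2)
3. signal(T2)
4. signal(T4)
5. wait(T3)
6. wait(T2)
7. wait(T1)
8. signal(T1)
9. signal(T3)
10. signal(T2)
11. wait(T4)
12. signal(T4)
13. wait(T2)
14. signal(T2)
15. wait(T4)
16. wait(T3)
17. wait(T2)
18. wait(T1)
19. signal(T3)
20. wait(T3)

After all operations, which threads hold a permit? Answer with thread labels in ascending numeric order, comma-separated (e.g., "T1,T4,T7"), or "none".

Answer: T1,T2,T4

Derivation:
Step 1: wait(T4) -> count=2 queue=[] holders={T4}
Step 2: wait(T2) -> count=1 queue=[] holders={T2,T4}
Step 3: signal(T2) -> count=2 queue=[] holders={T4}
Step 4: signal(T4) -> count=3 queue=[] holders={none}
Step 5: wait(T3) -> count=2 queue=[] holders={T3}
Step 6: wait(T2) -> count=1 queue=[] holders={T2,T3}
Step 7: wait(T1) -> count=0 queue=[] holders={T1,T2,T3}
Step 8: signal(T1) -> count=1 queue=[] holders={T2,T3}
Step 9: signal(T3) -> count=2 queue=[] holders={T2}
Step 10: signal(T2) -> count=3 queue=[] holders={none}
Step 11: wait(T4) -> count=2 queue=[] holders={T4}
Step 12: signal(T4) -> count=3 queue=[] holders={none}
Step 13: wait(T2) -> count=2 queue=[] holders={T2}
Step 14: signal(T2) -> count=3 queue=[] holders={none}
Step 15: wait(T4) -> count=2 queue=[] holders={T4}
Step 16: wait(T3) -> count=1 queue=[] holders={T3,T4}
Step 17: wait(T2) -> count=0 queue=[] holders={T2,T3,T4}
Step 18: wait(T1) -> count=0 queue=[T1] holders={T2,T3,T4}
Step 19: signal(T3) -> count=0 queue=[] holders={T1,T2,T4}
Step 20: wait(T3) -> count=0 queue=[T3] holders={T1,T2,T4}
Final holders: T1,T2,T4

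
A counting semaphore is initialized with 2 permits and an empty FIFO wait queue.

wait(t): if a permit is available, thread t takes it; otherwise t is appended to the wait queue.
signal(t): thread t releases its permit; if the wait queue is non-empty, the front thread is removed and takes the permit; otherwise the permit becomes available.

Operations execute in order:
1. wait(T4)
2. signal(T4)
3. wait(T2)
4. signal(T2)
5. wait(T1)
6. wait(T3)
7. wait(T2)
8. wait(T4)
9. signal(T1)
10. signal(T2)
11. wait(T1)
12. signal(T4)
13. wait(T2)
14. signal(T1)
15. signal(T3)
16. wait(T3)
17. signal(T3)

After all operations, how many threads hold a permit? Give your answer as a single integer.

Answer: 1

Derivation:
Step 1: wait(T4) -> count=1 queue=[] holders={T4}
Step 2: signal(T4) -> count=2 queue=[] holders={none}
Step 3: wait(T2) -> count=1 queue=[] holders={T2}
Step 4: signal(T2) -> count=2 queue=[] holders={none}
Step 5: wait(T1) -> count=1 queue=[] holders={T1}
Step 6: wait(T3) -> count=0 queue=[] holders={T1,T3}
Step 7: wait(T2) -> count=0 queue=[T2] holders={T1,T3}
Step 8: wait(T4) -> count=0 queue=[T2,T4] holders={T1,T3}
Step 9: signal(T1) -> count=0 queue=[T4] holders={T2,T3}
Step 10: signal(T2) -> count=0 queue=[] holders={T3,T4}
Step 11: wait(T1) -> count=0 queue=[T1] holders={T3,T4}
Step 12: signal(T4) -> count=0 queue=[] holders={T1,T3}
Step 13: wait(T2) -> count=0 queue=[T2] holders={T1,T3}
Step 14: signal(T1) -> count=0 queue=[] holders={T2,T3}
Step 15: signal(T3) -> count=1 queue=[] holders={T2}
Step 16: wait(T3) -> count=0 queue=[] holders={T2,T3}
Step 17: signal(T3) -> count=1 queue=[] holders={T2}
Final holders: {T2} -> 1 thread(s)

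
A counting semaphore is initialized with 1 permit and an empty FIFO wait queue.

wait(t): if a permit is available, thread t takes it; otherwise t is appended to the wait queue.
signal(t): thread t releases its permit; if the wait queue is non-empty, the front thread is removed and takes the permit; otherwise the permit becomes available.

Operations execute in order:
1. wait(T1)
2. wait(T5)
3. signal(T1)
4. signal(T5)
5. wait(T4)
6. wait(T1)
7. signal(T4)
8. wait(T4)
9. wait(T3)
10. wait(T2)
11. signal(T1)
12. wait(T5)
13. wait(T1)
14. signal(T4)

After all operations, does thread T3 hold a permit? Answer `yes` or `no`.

Step 1: wait(T1) -> count=0 queue=[] holders={T1}
Step 2: wait(T5) -> count=0 queue=[T5] holders={T1}
Step 3: signal(T1) -> count=0 queue=[] holders={T5}
Step 4: signal(T5) -> count=1 queue=[] holders={none}
Step 5: wait(T4) -> count=0 queue=[] holders={T4}
Step 6: wait(T1) -> count=0 queue=[T1] holders={T4}
Step 7: signal(T4) -> count=0 queue=[] holders={T1}
Step 8: wait(T4) -> count=0 queue=[T4] holders={T1}
Step 9: wait(T3) -> count=0 queue=[T4,T3] holders={T1}
Step 10: wait(T2) -> count=0 queue=[T4,T3,T2] holders={T1}
Step 11: signal(T1) -> count=0 queue=[T3,T2] holders={T4}
Step 12: wait(T5) -> count=0 queue=[T3,T2,T5] holders={T4}
Step 13: wait(T1) -> count=0 queue=[T3,T2,T5,T1] holders={T4}
Step 14: signal(T4) -> count=0 queue=[T2,T5,T1] holders={T3}
Final holders: {T3} -> T3 in holders

Answer: yes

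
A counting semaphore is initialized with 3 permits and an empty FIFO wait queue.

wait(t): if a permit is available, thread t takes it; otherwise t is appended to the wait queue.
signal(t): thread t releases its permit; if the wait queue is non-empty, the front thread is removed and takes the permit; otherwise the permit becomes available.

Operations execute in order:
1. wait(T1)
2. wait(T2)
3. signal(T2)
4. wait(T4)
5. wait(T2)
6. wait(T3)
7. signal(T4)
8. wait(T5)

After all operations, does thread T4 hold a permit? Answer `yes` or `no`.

Answer: no

Derivation:
Step 1: wait(T1) -> count=2 queue=[] holders={T1}
Step 2: wait(T2) -> count=1 queue=[] holders={T1,T2}
Step 3: signal(T2) -> count=2 queue=[] holders={T1}
Step 4: wait(T4) -> count=1 queue=[] holders={T1,T4}
Step 5: wait(T2) -> count=0 queue=[] holders={T1,T2,T4}
Step 6: wait(T3) -> count=0 queue=[T3] holders={T1,T2,T4}
Step 7: signal(T4) -> count=0 queue=[] holders={T1,T2,T3}
Step 8: wait(T5) -> count=0 queue=[T5] holders={T1,T2,T3}
Final holders: {T1,T2,T3} -> T4 not in holders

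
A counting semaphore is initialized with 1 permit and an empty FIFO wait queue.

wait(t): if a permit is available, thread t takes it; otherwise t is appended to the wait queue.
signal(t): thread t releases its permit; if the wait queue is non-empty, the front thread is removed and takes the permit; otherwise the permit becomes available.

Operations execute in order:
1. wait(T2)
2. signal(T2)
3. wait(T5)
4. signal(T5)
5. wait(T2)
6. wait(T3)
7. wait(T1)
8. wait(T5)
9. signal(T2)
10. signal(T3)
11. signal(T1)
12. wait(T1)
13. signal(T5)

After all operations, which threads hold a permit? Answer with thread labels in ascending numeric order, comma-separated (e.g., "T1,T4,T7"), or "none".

Step 1: wait(T2) -> count=0 queue=[] holders={T2}
Step 2: signal(T2) -> count=1 queue=[] holders={none}
Step 3: wait(T5) -> count=0 queue=[] holders={T5}
Step 4: signal(T5) -> count=1 queue=[] holders={none}
Step 5: wait(T2) -> count=0 queue=[] holders={T2}
Step 6: wait(T3) -> count=0 queue=[T3] holders={T2}
Step 7: wait(T1) -> count=0 queue=[T3,T1] holders={T2}
Step 8: wait(T5) -> count=0 queue=[T3,T1,T5] holders={T2}
Step 9: signal(T2) -> count=0 queue=[T1,T5] holders={T3}
Step 10: signal(T3) -> count=0 queue=[T5] holders={T1}
Step 11: signal(T1) -> count=0 queue=[] holders={T5}
Step 12: wait(T1) -> count=0 queue=[T1] holders={T5}
Step 13: signal(T5) -> count=0 queue=[] holders={T1}
Final holders: T1

Answer: T1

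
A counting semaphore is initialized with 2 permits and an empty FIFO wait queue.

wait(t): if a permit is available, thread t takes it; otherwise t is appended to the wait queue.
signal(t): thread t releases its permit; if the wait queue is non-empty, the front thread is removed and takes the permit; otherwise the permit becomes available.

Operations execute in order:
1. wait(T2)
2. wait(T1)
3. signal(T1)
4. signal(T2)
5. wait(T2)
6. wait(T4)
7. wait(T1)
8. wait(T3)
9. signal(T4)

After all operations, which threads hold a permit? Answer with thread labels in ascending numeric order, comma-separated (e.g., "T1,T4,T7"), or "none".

Step 1: wait(T2) -> count=1 queue=[] holders={T2}
Step 2: wait(T1) -> count=0 queue=[] holders={T1,T2}
Step 3: signal(T1) -> count=1 queue=[] holders={T2}
Step 4: signal(T2) -> count=2 queue=[] holders={none}
Step 5: wait(T2) -> count=1 queue=[] holders={T2}
Step 6: wait(T4) -> count=0 queue=[] holders={T2,T4}
Step 7: wait(T1) -> count=0 queue=[T1] holders={T2,T4}
Step 8: wait(T3) -> count=0 queue=[T1,T3] holders={T2,T4}
Step 9: signal(T4) -> count=0 queue=[T3] holders={T1,T2}
Final holders: T1,T2

Answer: T1,T2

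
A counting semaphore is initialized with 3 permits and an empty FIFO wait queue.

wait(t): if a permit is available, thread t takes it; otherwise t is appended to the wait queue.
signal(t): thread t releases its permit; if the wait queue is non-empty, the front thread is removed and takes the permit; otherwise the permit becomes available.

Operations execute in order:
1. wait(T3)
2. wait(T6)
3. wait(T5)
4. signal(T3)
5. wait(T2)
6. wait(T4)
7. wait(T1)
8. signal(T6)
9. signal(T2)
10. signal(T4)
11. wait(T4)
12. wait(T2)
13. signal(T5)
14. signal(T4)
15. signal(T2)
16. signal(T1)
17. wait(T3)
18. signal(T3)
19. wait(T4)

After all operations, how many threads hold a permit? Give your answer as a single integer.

Answer: 1

Derivation:
Step 1: wait(T3) -> count=2 queue=[] holders={T3}
Step 2: wait(T6) -> count=1 queue=[] holders={T3,T6}
Step 3: wait(T5) -> count=0 queue=[] holders={T3,T5,T6}
Step 4: signal(T3) -> count=1 queue=[] holders={T5,T6}
Step 5: wait(T2) -> count=0 queue=[] holders={T2,T5,T6}
Step 6: wait(T4) -> count=0 queue=[T4] holders={T2,T5,T6}
Step 7: wait(T1) -> count=0 queue=[T4,T1] holders={T2,T5,T6}
Step 8: signal(T6) -> count=0 queue=[T1] holders={T2,T4,T5}
Step 9: signal(T2) -> count=0 queue=[] holders={T1,T4,T5}
Step 10: signal(T4) -> count=1 queue=[] holders={T1,T5}
Step 11: wait(T4) -> count=0 queue=[] holders={T1,T4,T5}
Step 12: wait(T2) -> count=0 queue=[T2] holders={T1,T4,T5}
Step 13: signal(T5) -> count=0 queue=[] holders={T1,T2,T4}
Step 14: signal(T4) -> count=1 queue=[] holders={T1,T2}
Step 15: signal(T2) -> count=2 queue=[] holders={T1}
Step 16: signal(T1) -> count=3 queue=[] holders={none}
Step 17: wait(T3) -> count=2 queue=[] holders={T3}
Step 18: signal(T3) -> count=3 queue=[] holders={none}
Step 19: wait(T4) -> count=2 queue=[] holders={T4}
Final holders: {T4} -> 1 thread(s)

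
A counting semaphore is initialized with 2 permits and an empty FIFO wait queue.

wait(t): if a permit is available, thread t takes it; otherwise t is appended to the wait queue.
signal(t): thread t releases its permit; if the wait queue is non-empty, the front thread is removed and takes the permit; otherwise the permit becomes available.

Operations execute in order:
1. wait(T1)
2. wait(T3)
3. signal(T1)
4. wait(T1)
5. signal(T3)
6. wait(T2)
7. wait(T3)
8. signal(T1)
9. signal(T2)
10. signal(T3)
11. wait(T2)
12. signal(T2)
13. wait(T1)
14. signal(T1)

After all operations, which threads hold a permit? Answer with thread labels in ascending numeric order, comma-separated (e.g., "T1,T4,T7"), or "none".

Step 1: wait(T1) -> count=1 queue=[] holders={T1}
Step 2: wait(T3) -> count=0 queue=[] holders={T1,T3}
Step 3: signal(T1) -> count=1 queue=[] holders={T3}
Step 4: wait(T1) -> count=0 queue=[] holders={T1,T3}
Step 5: signal(T3) -> count=1 queue=[] holders={T1}
Step 6: wait(T2) -> count=0 queue=[] holders={T1,T2}
Step 7: wait(T3) -> count=0 queue=[T3] holders={T1,T2}
Step 8: signal(T1) -> count=0 queue=[] holders={T2,T3}
Step 9: signal(T2) -> count=1 queue=[] holders={T3}
Step 10: signal(T3) -> count=2 queue=[] holders={none}
Step 11: wait(T2) -> count=1 queue=[] holders={T2}
Step 12: signal(T2) -> count=2 queue=[] holders={none}
Step 13: wait(T1) -> count=1 queue=[] holders={T1}
Step 14: signal(T1) -> count=2 queue=[] holders={none}
Final holders: none

Answer: none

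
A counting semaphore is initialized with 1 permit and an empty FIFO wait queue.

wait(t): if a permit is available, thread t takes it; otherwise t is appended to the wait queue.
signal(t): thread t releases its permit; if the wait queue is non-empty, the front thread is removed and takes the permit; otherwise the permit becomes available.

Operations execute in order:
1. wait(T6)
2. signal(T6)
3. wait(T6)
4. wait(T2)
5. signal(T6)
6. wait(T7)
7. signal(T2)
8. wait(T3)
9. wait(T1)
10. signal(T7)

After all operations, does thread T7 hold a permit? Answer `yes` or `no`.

Step 1: wait(T6) -> count=0 queue=[] holders={T6}
Step 2: signal(T6) -> count=1 queue=[] holders={none}
Step 3: wait(T6) -> count=0 queue=[] holders={T6}
Step 4: wait(T2) -> count=0 queue=[T2] holders={T6}
Step 5: signal(T6) -> count=0 queue=[] holders={T2}
Step 6: wait(T7) -> count=0 queue=[T7] holders={T2}
Step 7: signal(T2) -> count=0 queue=[] holders={T7}
Step 8: wait(T3) -> count=0 queue=[T3] holders={T7}
Step 9: wait(T1) -> count=0 queue=[T3,T1] holders={T7}
Step 10: signal(T7) -> count=0 queue=[T1] holders={T3}
Final holders: {T3} -> T7 not in holders

Answer: no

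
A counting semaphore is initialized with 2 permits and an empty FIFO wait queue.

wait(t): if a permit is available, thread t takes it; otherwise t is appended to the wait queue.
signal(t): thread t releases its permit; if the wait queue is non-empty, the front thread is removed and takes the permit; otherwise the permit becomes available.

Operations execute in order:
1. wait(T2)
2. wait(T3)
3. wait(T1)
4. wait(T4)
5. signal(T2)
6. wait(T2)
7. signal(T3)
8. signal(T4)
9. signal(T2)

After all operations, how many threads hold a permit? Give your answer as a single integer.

Step 1: wait(T2) -> count=1 queue=[] holders={T2}
Step 2: wait(T3) -> count=0 queue=[] holders={T2,T3}
Step 3: wait(T1) -> count=0 queue=[T1] holders={T2,T3}
Step 4: wait(T4) -> count=0 queue=[T1,T4] holders={T2,T3}
Step 5: signal(T2) -> count=0 queue=[T4] holders={T1,T3}
Step 6: wait(T2) -> count=0 queue=[T4,T2] holders={T1,T3}
Step 7: signal(T3) -> count=0 queue=[T2] holders={T1,T4}
Step 8: signal(T4) -> count=0 queue=[] holders={T1,T2}
Step 9: signal(T2) -> count=1 queue=[] holders={T1}
Final holders: {T1} -> 1 thread(s)

Answer: 1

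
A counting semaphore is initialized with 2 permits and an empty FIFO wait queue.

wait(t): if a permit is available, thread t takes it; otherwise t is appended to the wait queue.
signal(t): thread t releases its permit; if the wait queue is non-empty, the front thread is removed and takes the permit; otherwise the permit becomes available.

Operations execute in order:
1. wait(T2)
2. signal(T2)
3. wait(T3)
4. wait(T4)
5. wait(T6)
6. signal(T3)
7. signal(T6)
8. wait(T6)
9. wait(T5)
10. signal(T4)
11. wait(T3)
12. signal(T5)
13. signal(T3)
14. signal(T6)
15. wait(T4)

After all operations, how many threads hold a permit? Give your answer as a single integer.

Answer: 1

Derivation:
Step 1: wait(T2) -> count=1 queue=[] holders={T2}
Step 2: signal(T2) -> count=2 queue=[] holders={none}
Step 3: wait(T3) -> count=1 queue=[] holders={T3}
Step 4: wait(T4) -> count=0 queue=[] holders={T3,T4}
Step 5: wait(T6) -> count=0 queue=[T6] holders={T3,T4}
Step 6: signal(T3) -> count=0 queue=[] holders={T4,T6}
Step 7: signal(T6) -> count=1 queue=[] holders={T4}
Step 8: wait(T6) -> count=0 queue=[] holders={T4,T6}
Step 9: wait(T5) -> count=0 queue=[T5] holders={T4,T6}
Step 10: signal(T4) -> count=0 queue=[] holders={T5,T6}
Step 11: wait(T3) -> count=0 queue=[T3] holders={T5,T6}
Step 12: signal(T5) -> count=0 queue=[] holders={T3,T6}
Step 13: signal(T3) -> count=1 queue=[] holders={T6}
Step 14: signal(T6) -> count=2 queue=[] holders={none}
Step 15: wait(T4) -> count=1 queue=[] holders={T4}
Final holders: {T4} -> 1 thread(s)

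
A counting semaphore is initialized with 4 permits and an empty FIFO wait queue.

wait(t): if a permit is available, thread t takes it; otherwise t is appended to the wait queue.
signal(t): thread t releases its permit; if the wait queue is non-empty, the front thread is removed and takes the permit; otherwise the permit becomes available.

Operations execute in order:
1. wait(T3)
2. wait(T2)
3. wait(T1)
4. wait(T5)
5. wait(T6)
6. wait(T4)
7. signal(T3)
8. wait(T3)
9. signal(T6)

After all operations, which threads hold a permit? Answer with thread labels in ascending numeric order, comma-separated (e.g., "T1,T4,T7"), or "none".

Answer: T1,T2,T4,T5

Derivation:
Step 1: wait(T3) -> count=3 queue=[] holders={T3}
Step 2: wait(T2) -> count=2 queue=[] holders={T2,T3}
Step 3: wait(T1) -> count=1 queue=[] holders={T1,T2,T3}
Step 4: wait(T5) -> count=0 queue=[] holders={T1,T2,T3,T5}
Step 5: wait(T6) -> count=0 queue=[T6] holders={T1,T2,T3,T5}
Step 6: wait(T4) -> count=0 queue=[T6,T4] holders={T1,T2,T3,T5}
Step 7: signal(T3) -> count=0 queue=[T4] holders={T1,T2,T5,T6}
Step 8: wait(T3) -> count=0 queue=[T4,T3] holders={T1,T2,T5,T6}
Step 9: signal(T6) -> count=0 queue=[T3] holders={T1,T2,T4,T5}
Final holders: T1,T2,T4,T5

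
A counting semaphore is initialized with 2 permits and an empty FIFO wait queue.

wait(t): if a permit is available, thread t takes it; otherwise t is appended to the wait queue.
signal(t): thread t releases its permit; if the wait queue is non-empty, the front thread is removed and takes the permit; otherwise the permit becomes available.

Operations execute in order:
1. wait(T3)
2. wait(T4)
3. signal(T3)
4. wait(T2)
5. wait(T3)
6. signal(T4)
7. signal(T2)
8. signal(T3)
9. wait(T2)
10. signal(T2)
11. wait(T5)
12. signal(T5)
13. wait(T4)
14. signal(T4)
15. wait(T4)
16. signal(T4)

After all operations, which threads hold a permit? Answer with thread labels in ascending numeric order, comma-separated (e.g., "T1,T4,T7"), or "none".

Step 1: wait(T3) -> count=1 queue=[] holders={T3}
Step 2: wait(T4) -> count=0 queue=[] holders={T3,T4}
Step 3: signal(T3) -> count=1 queue=[] holders={T4}
Step 4: wait(T2) -> count=0 queue=[] holders={T2,T4}
Step 5: wait(T3) -> count=0 queue=[T3] holders={T2,T4}
Step 6: signal(T4) -> count=0 queue=[] holders={T2,T3}
Step 7: signal(T2) -> count=1 queue=[] holders={T3}
Step 8: signal(T3) -> count=2 queue=[] holders={none}
Step 9: wait(T2) -> count=1 queue=[] holders={T2}
Step 10: signal(T2) -> count=2 queue=[] holders={none}
Step 11: wait(T5) -> count=1 queue=[] holders={T5}
Step 12: signal(T5) -> count=2 queue=[] holders={none}
Step 13: wait(T4) -> count=1 queue=[] holders={T4}
Step 14: signal(T4) -> count=2 queue=[] holders={none}
Step 15: wait(T4) -> count=1 queue=[] holders={T4}
Step 16: signal(T4) -> count=2 queue=[] holders={none}
Final holders: none

Answer: none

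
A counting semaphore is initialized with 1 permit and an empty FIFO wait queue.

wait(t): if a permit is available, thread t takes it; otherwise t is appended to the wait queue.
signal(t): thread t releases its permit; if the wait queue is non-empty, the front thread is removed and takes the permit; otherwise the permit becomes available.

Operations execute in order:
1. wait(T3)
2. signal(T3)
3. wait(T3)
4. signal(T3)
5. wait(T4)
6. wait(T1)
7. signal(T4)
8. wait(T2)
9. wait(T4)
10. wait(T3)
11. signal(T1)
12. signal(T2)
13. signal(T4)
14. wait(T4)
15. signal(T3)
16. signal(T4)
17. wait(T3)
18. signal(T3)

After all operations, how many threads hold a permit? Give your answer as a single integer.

Step 1: wait(T3) -> count=0 queue=[] holders={T3}
Step 2: signal(T3) -> count=1 queue=[] holders={none}
Step 3: wait(T3) -> count=0 queue=[] holders={T3}
Step 4: signal(T3) -> count=1 queue=[] holders={none}
Step 5: wait(T4) -> count=0 queue=[] holders={T4}
Step 6: wait(T1) -> count=0 queue=[T1] holders={T4}
Step 7: signal(T4) -> count=0 queue=[] holders={T1}
Step 8: wait(T2) -> count=0 queue=[T2] holders={T1}
Step 9: wait(T4) -> count=0 queue=[T2,T4] holders={T1}
Step 10: wait(T3) -> count=0 queue=[T2,T4,T3] holders={T1}
Step 11: signal(T1) -> count=0 queue=[T4,T3] holders={T2}
Step 12: signal(T2) -> count=0 queue=[T3] holders={T4}
Step 13: signal(T4) -> count=0 queue=[] holders={T3}
Step 14: wait(T4) -> count=0 queue=[T4] holders={T3}
Step 15: signal(T3) -> count=0 queue=[] holders={T4}
Step 16: signal(T4) -> count=1 queue=[] holders={none}
Step 17: wait(T3) -> count=0 queue=[] holders={T3}
Step 18: signal(T3) -> count=1 queue=[] holders={none}
Final holders: {none} -> 0 thread(s)

Answer: 0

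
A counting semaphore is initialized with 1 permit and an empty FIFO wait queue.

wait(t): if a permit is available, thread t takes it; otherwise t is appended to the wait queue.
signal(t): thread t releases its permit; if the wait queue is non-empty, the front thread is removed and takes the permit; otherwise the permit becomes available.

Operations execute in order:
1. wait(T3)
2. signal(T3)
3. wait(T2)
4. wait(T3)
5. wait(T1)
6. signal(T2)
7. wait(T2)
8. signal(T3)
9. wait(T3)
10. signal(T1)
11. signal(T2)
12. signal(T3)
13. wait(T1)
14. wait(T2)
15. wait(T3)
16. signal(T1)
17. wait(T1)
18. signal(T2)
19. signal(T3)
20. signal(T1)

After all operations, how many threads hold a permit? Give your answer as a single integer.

Answer: 0

Derivation:
Step 1: wait(T3) -> count=0 queue=[] holders={T3}
Step 2: signal(T3) -> count=1 queue=[] holders={none}
Step 3: wait(T2) -> count=0 queue=[] holders={T2}
Step 4: wait(T3) -> count=0 queue=[T3] holders={T2}
Step 5: wait(T1) -> count=0 queue=[T3,T1] holders={T2}
Step 6: signal(T2) -> count=0 queue=[T1] holders={T3}
Step 7: wait(T2) -> count=0 queue=[T1,T2] holders={T3}
Step 8: signal(T3) -> count=0 queue=[T2] holders={T1}
Step 9: wait(T3) -> count=0 queue=[T2,T3] holders={T1}
Step 10: signal(T1) -> count=0 queue=[T3] holders={T2}
Step 11: signal(T2) -> count=0 queue=[] holders={T3}
Step 12: signal(T3) -> count=1 queue=[] holders={none}
Step 13: wait(T1) -> count=0 queue=[] holders={T1}
Step 14: wait(T2) -> count=0 queue=[T2] holders={T1}
Step 15: wait(T3) -> count=0 queue=[T2,T3] holders={T1}
Step 16: signal(T1) -> count=0 queue=[T3] holders={T2}
Step 17: wait(T1) -> count=0 queue=[T3,T1] holders={T2}
Step 18: signal(T2) -> count=0 queue=[T1] holders={T3}
Step 19: signal(T3) -> count=0 queue=[] holders={T1}
Step 20: signal(T1) -> count=1 queue=[] holders={none}
Final holders: {none} -> 0 thread(s)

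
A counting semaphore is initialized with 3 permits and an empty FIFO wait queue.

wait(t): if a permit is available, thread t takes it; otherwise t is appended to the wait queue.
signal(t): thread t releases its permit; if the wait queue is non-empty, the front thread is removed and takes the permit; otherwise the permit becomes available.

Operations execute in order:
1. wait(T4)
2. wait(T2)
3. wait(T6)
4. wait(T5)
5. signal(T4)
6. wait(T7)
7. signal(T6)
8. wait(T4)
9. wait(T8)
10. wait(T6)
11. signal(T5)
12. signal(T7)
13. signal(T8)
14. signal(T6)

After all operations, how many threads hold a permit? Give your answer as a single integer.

Answer: 2

Derivation:
Step 1: wait(T4) -> count=2 queue=[] holders={T4}
Step 2: wait(T2) -> count=1 queue=[] holders={T2,T4}
Step 3: wait(T6) -> count=0 queue=[] holders={T2,T4,T6}
Step 4: wait(T5) -> count=0 queue=[T5] holders={T2,T4,T6}
Step 5: signal(T4) -> count=0 queue=[] holders={T2,T5,T6}
Step 6: wait(T7) -> count=0 queue=[T7] holders={T2,T5,T6}
Step 7: signal(T6) -> count=0 queue=[] holders={T2,T5,T7}
Step 8: wait(T4) -> count=0 queue=[T4] holders={T2,T5,T7}
Step 9: wait(T8) -> count=0 queue=[T4,T8] holders={T2,T5,T7}
Step 10: wait(T6) -> count=0 queue=[T4,T8,T6] holders={T2,T5,T7}
Step 11: signal(T5) -> count=0 queue=[T8,T6] holders={T2,T4,T7}
Step 12: signal(T7) -> count=0 queue=[T6] holders={T2,T4,T8}
Step 13: signal(T8) -> count=0 queue=[] holders={T2,T4,T6}
Step 14: signal(T6) -> count=1 queue=[] holders={T2,T4}
Final holders: {T2,T4} -> 2 thread(s)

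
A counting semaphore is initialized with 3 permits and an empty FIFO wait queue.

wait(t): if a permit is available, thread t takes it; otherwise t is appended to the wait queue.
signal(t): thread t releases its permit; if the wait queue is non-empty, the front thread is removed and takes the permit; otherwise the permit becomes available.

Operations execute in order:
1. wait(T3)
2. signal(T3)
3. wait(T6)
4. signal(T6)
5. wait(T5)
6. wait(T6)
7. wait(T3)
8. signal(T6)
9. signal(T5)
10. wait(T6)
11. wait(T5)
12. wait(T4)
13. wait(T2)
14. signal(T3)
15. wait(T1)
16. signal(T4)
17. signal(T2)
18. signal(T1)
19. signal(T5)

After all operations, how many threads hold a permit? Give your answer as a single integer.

Answer: 1

Derivation:
Step 1: wait(T3) -> count=2 queue=[] holders={T3}
Step 2: signal(T3) -> count=3 queue=[] holders={none}
Step 3: wait(T6) -> count=2 queue=[] holders={T6}
Step 4: signal(T6) -> count=3 queue=[] holders={none}
Step 5: wait(T5) -> count=2 queue=[] holders={T5}
Step 6: wait(T6) -> count=1 queue=[] holders={T5,T6}
Step 7: wait(T3) -> count=0 queue=[] holders={T3,T5,T6}
Step 8: signal(T6) -> count=1 queue=[] holders={T3,T5}
Step 9: signal(T5) -> count=2 queue=[] holders={T3}
Step 10: wait(T6) -> count=1 queue=[] holders={T3,T6}
Step 11: wait(T5) -> count=0 queue=[] holders={T3,T5,T6}
Step 12: wait(T4) -> count=0 queue=[T4] holders={T3,T5,T6}
Step 13: wait(T2) -> count=0 queue=[T4,T2] holders={T3,T5,T6}
Step 14: signal(T3) -> count=0 queue=[T2] holders={T4,T5,T6}
Step 15: wait(T1) -> count=0 queue=[T2,T1] holders={T4,T5,T6}
Step 16: signal(T4) -> count=0 queue=[T1] holders={T2,T5,T6}
Step 17: signal(T2) -> count=0 queue=[] holders={T1,T5,T6}
Step 18: signal(T1) -> count=1 queue=[] holders={T5,T6}
Step 19: signal(T5) -> count=2 queue=[] holders={T6}
Final holders: {T6} -> 1 thread(s)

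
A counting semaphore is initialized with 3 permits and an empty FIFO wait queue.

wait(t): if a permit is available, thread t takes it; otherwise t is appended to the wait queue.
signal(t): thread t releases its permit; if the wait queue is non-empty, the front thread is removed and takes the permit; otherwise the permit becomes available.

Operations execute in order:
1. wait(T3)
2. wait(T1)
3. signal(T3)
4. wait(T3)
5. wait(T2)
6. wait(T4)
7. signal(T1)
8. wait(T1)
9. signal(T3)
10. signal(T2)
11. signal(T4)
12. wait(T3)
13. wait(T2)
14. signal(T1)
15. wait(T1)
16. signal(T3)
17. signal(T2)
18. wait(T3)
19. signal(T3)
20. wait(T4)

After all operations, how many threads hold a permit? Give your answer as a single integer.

Answer: 2

Derivation:
Step 1: wait(T3) -> count=2 queue=[] holders={T3}
Step 2: wait(T1) -> count=1 queue=[] holders={T1,T3}
Step 3: signal(T3) -> count=2 queue=[] holders={T1}
Step 4: wait(T3) -> count=1 queue=[] holders={T1,T3}
Step 5: wait(T2) -> count=0 queue=[] holders={T1,T2,T3}
Step 6: wait(T4) -> count=0 queue=[T4] holders={T1,T2,T3}
Step 7: signal(T1) -> count=0 queue=[] holders={T2,T3,T4}
Step 8: wait(T1) -> count=0 queue=[T1] holders={T2,T3,T4}
Step 9: signal(T3) -> count=0 queue=[] holders={T1,T2,T4}
Step 10: signal(T2) -> count=1 queue=[] holders={T1,T4}
Step 11: signal(T4) -> count=2 queue=[] holders={T1}
Step 12: wait(T3) -> count=1 queue=[] holders={T1,T3}
Step 13: wait(T2) -> count=0 queue=[] holders={T1,T2,T3}
Step 14: signal(T1) -> count=1 queue=[] holders={T2,T3}
Step 15: wait(T1) -> count=0 queue=[] holders={T1,T2,T3}
Step 16: signal(T3) -> count=1 queue=[] holders={T1,T2}
Step 17: signal(T2) -> count=2 queue=[] holders={T1}
Step 18: wait(T3) -> count=1 queue=[] holders={T1,T3}
Step 19: signal(T3) -> count=2 queue=[] holders={T1}
Step 20: wait(T4) -> count=1 queue=[] holders={T1,T4}
Final holders: {T1,T4} -> 2 thread(s)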